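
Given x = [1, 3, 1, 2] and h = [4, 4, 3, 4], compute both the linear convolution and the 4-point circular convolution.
Linear: y_lin[0] = 1×4 = 4; y_lin[1] = 1×4 + 3×4 = 16; y_lin[2] = 1×3 + 3×4 + 1×4 = 19; y_lin[3] = 1×4 + 3×3 + 1×4 + 2×4 = 25; y_lin[4] = 3×4 + 1×3 + 2×4 = 23; y_lin[5] = 1×4 + 2×3 = 10; y_lin[6] = 2×4 = 8 → [4, 16, 19, 25, 23, 10, 8]. Circular (length 4): y[0] = 1×4 + 3×4 + 1×3 + 2×4 = 27; y[1] = 1×4 + 3×4 + 1×4 + 2×3 = 26; y[2] = 1×3 + 3×4 + 1×4 + 2×4 = 27; y[3] = 1×4 + 3×3 + 1×4 + 2×4 = 25 → [27, 26, 27, 25]

Linear: [4, 16, 19, 25, 23, 10, 8], Circular: [27, 26, 27, 25]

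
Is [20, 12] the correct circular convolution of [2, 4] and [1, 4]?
Recompute circular convolution of [2, 4] and [1, 4]: y[0] = 2×1 + 4×4 = 18; y[1] = 2×4 + 4×1 = 12 → [18, 12]. Compare to given [20, 12]: they differ at index 0: given 20, correct 18, so answer: No

No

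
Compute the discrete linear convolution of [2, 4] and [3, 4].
y[0] = 2×3 = 6; y[1] = 2×4 + 4×3 = 20; y[2] = 4×4 = 16

[6, 20, 16]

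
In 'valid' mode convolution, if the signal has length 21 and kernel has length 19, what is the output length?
'Valid' mode counts only positions where the kernel fully overlaps the signal: m - n + 1 = 21 - 19 + 1 = 3

3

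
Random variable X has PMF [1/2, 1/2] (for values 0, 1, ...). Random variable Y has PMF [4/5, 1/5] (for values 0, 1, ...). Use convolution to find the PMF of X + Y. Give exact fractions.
P(X+Y=k) = Σ_i P(X=i)·P(Y=k-i) — a convolution of [1/2, 1/2] and [4/5, 1/5]. P(X+Y=0) = (1/2)×(4/5) = 2/5; P(X+Y=1) = (1/2)×(1/5) + (1/2)×(4/5) = 1/10 + 2/5 = 1/2; P(X+Y=2) = (1/2)×(1/5) = 1/10. PMF: [2/5, 1/2, 1/10] (sums to 1 ✓)

[2/5, 1/2, 1/10]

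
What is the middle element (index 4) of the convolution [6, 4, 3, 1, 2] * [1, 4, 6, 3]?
Use y[k] = Σ_i a[i]·b[k-i] at k=4. y[4] = 4×3 + 3×6 + 1×4 + 2×1 = 36

36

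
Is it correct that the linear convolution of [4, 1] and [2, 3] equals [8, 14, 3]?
Recompute linear convolution of [4, 1] and [2, 3]: y[0] = 4×2 = 8; y[1] = 4×3 + 1×2 = 14; y[2] = 1×3 = 3 → [8, 14, 3]. Given [8, 14, 3] matches, so answer: Yes

Yes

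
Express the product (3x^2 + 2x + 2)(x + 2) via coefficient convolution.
Ascending coefficients: a = [2, 2, 3], b = [2, 1]. c[0] = 2×2 = 4; c[1] = 2×1 + 2×2 = 6; c[2] = 2×1 + 3×2 = 8; c[3] = 3×1 = 3. Result coefficients: [4, 6, 8, 3] → 3x^3 + 8x^2 + 6x + 4

3x^3 + 8x^2 + 6x + 4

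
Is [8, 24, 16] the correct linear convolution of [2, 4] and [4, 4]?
Recompute linear convolution of [2, 4] and [4, 4]: y[0] = 2×4 = 8; y[1] = 2×4 + 4×4 = 24; y[2] = 4×4 = 16 → [8, 24, 16]. Given [8, 24, 16] matches, so answer: Yes

Yes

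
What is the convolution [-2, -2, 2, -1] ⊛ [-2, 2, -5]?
y[0] = -2×-2 = 4; y[1] = -2×2 + -2×-2 = 0; y[2] = -2×-5 + -2×2 + 2×-2 = 2; y[3] = -2×-5 + 2×2 + -1×-2 = 16; y[4] = 2×-5 + -1×2 = -12; y[5] = -1×-5 = 5

[4, 0, 2, 16, -12, 5]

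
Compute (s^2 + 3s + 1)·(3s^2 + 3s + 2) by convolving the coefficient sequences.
Ascending coefficients: a = [1, 3, 1], b = [2, 3, 3]. c[0] = 1×2 = 2; c[1] = 1×3 + 3×2 = 9; c[2] = 1×3 + 3×3 + 1×2 = 14; c[3] = 3×3 + 1×3 = 12; c[4] = 1×3 = 3. Result coefficients: [2, 9, 14, 12, 3] → 3s^4 + 12s^3 + 14s^2 + 9s + 2

3s^4 + 12s^3 + 14s^2 + 9s + 2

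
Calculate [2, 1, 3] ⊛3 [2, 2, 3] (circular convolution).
Use y[k] = Σ_j a[j]·b[(k-j) mod 3]. y[0] = 2×2 + 1×3 + 3×2 = 13; y[1] = 2×2 + 1×2 + 3×3 = 15; y[2] = 2×3 + 1×2 + 3×2 = 14. Result: [13, 15, 14]

[13, 15, 14]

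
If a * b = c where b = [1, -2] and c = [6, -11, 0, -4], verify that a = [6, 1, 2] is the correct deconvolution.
Forward-compute [6, 1, 2] * [1, -2]: c[0] = 6×1 = 6; c[1] = 6×-2 + 1×1 = -11; c[2] = 1×-2 + 2×1 = 0; c[3] = 2×-2 = -4 → [6, -11, 0, -4]. Matches given c = [6, -11, 0, -4], so verified.

Verified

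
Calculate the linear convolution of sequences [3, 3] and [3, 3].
y[0] = 3×3 = 9; y[1] = 3×3 + 3×3 = 18; y[2] = 3×3 = 9

[9, 18, 9]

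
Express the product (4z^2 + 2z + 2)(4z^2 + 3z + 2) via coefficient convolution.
Ascending coefficients: a = [2, 2, 4], b = [2, 3, 4]. c[0] = 2×2 = 4; c[1] = 2×3 + 2×2 = 10; c[2] = 2×4 + 2×3 + 4×2 = 22; c[3] = 2×4 + 4×3 = 20; c[4] = 4×4 = 16. Result coefficients: [4, 10, 22, 20, 16] → 16z^4 + 20z^3 + 22z^2 + 10z + 4

16z^4 + 20z^3 + 22z^2 + 10z + 4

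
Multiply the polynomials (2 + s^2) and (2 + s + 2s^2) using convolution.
Ascending coefficients: a = [2, 0, 1], b = [2, 1, 2]. c[0] = 2×2 = 4; c[1] = 2×1 + 0×2 = 2; c[2] = 2×2 + 0×1 + 1×2 = 6; c[3] = 0×2 + 1×1 = 1; c[4] = 1×2 = 2. Result coefficients: [4, 2, 6, 1, 2] → 4 + 2s + 6s^2 + s^3 + 2s^4

4 + 2s + 6s^2 + s^3 + 2s^4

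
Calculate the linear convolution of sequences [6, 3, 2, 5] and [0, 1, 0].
y[0] = 6×0 = 0; y[1] = 6×1 + 3×0 = 6; y[2] = 6×0 + 3×1 + 2×0 = 3; y[3] = 3×0 + 2×1 + 5×0 = 2; y[4] = 2×0 + 5×1 = 5; y[5] = 5×0 = 0

[0, 6, 3, 2, 5, 0]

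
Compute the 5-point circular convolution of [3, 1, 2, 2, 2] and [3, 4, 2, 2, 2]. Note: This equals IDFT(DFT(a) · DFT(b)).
Either evaluate y[k] = Σ_j a[j]·b[(k-j) mod 5] directly, or use IDFT(DFT(a) · DFT(b)). y[0] = 3×3 + 1×2 + 2×2 + 2×2 + 2×4 = 27; y[1] = 3×4 + 1×3 + 2×2 + 2×2 + 2×2 = 27; y[2] = 3×2 + 1×4 + 2×3 + 2×2 + 2×2 = 24; y[3] = 3×2 + 1×2 + 2×4 + 2×3 + 2×2 = 26; y[4] = 3×2 + 1×2 + 2×2 + 2×4 + 2×3 = 26. Result: [27, 27, 24, 26, 26]

[27, 27, 24, 26, 26]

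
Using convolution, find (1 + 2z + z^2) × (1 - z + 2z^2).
Ascending coefficients: a = [1, 2, 1], b = [1, -1, 2]. c[0] = 1×1 = 1; c[1] = 1×-1 + 2×1 = 1; c[2] = 1×2 + 2×-1 + 1×1 = 1; c[3] = 2×2 + 1×-1 = 3; c[4] = 1×2 = 2. Result coefficients: [1, 1, 1, 3, 2] → 1 + z + z^2 + 3z^3 + 2z^4

1 + z + z^2 + 3z^3 + 2z^4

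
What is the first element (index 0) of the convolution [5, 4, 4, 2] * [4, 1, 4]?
Use y[k] = Σ_i a[i]·b[k-i] at k=0. y[0] = 5×4 = 20

20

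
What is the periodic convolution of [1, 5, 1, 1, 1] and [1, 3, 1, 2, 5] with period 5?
Use y[k] = Σ_j f[j]·g[(k-j) mod 5]. y[0] = 1×1 + 5×5 + 1×2 + 1×1 + 1×3 = 32; y[1] = 1×3 + 5×1 + 1×5 + 1×2 + 1×1 = 16; y[2] = 1×1 + 5×3 + 1×1 + 1×5 + 1×2 = 24; y[3] = 1×2 + 5×1 + 1×3 + 1×1 + 1×5 = 16; y[4] = 1×5 + 5×2 + 1×1 + 1×3 + 1×1 = 20. Result: [32, 16, 24, 16, 20]

[32, 16, 24, 16, 20]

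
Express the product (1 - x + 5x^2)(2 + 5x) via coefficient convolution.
Ascending coefficients: a = [1, -1, 5], b = [2, 5]. c[0] = 1×2 = 2; c[1] = 1×5 + -1×2 = 3; c[2] = -1×5 + 5×2 = 5; c[3] = 5×5 = 25. Result coefficients: [2, 3, 5, 25] → 2 + 3x + 5x^2 + 25x^3

2 + 3x + 5x^2 + 25x^3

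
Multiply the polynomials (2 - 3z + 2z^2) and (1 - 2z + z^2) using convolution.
Ascending coefficients: a = [2, -3, 2], b = [1, -2, 1]. c[0] = 2×1 = 2; c[1] = 2×-2 + -3×1 = -7; c[2] = 2×1 + -3×-2 + 2×1 = 10; c[3] = -3×1 + 2×-2 = -7; c[4] = 2×1 = 2. Result coefficients: [2, -7, 10, -7, 2] → 2 - 7z + 10z^2 - 7z^3 + 2z^4

2 - 7z + 10z^2 - 7z^3 + 2z^4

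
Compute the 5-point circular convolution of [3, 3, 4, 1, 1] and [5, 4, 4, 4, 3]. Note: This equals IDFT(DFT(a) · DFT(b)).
Either evaluate y[k] = Σ_j a[j]·b[(k-j) mod 5] directly, or use IDFT(DFT(a) · DFT(b)). y[0] = 3×5 + 3×3 + 4×4 + 1×4 + 1×4 = 48; y[1] = 3×4 + 3×5 + 4×3 + 1×4 + 1×4 = 47; y[2] = 3×4 + 3×4 + 4×5 + 1×3 + 1×4 = 51; y[3] = 3×4 + 3×4 + 4×4 + 1×5 + 1×3 = 48; y[4] = 3×3 + 3×4 + 4×4 + 1×4 + 1×5 = 46. Result: [48, 47, 51, 48, 46]

[48, 47, 51, 48, 46]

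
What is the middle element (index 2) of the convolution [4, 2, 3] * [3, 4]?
Use y[k] = Σ_i a[i]·b[k-i] at k=2. y[2] = 2×4 + 3×3 = 17

17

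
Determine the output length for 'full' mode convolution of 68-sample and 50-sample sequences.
Linear/full convolution length: m + n - 1 = 68 + 50 - 1 = 117

117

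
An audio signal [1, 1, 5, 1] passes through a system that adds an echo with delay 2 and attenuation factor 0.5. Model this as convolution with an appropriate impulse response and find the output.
Direct-path + delayed-attenuated-path model → impulse response h = [1, 0, 0.5] (1 at lag 0, 0.5 at lag 2). Output y[n] = x[n] + 0.5·x[n - 2] (with x[n] = 0 outside 0..3): y[0] = 1 + 0.5×0 = 1; y[1] = 1 + 0.5×0 = 1; y[2] = 5 + 0.5×1 = 5.5; y[3] = 1 + 0.5×1 = 1.5; y[4] = 0 + 0.5×5 = 2.5; y[5] = 0 + 0.5×1 = 0.5. So y = [1, 1, 5.5, 1.5, 2.5, 0.5]

[1, 1, 5.5, 1.5, 2.5, 0.5]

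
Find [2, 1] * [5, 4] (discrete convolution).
y[0] = 2×5 = 10; y[1] = 2×4 + 1×5 = 13; y[2] = 1×4 = 4

[10, 13, 4]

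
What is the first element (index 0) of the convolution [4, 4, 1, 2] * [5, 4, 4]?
Use y[k] = Σ_i a[i]·b[k-i] at k=0. y[0] = 4×5 = 20

20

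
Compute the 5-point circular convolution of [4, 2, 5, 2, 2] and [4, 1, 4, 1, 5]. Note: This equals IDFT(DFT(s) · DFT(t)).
Either evaluate y[k] = Σ_j s[j]·t[(k-j) mod 5] directly, or use IDFT(DFT(s) · DFT(t)). y[0] = 4×4 + 2×5 + 5×1 + 2×4 + 2×1 = 41; y[1] = 4×1 + 2×4 + 5×5 + 2×1 + 2×4 = 47; y[2] = 4×4 + 2×1 + 5×4 + 2×5 + 2×1 = 50; y[3] = 4×1 + 2×4 + 5×1 + 2×4 + 2×5 = 35; y[4] = 4×5 + 2×1 + 5×4 + 2×1 + 2×4 = 52. Result: [41, 47, 50, 35, 52]

[41, 47, 50, 35, 52]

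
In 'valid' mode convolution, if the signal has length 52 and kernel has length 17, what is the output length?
'Valid' mode counts only positions where the kernel fully overlaps the signal: m - n + 1 = 52 - 17 + 1 = 36

36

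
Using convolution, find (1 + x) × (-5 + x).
Ascending coefficients: a = [1, 1], b = [-5, 1]. c[0] = 1×-5 = -5; c[1] = 1×1 + 1×-5 = -4; c[2] = 1×1 = 1. Result coefficients: [-5, -4, 1] → -5 - 4x + x^2

-5 - 4x + x^2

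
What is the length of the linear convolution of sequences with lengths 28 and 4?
Linear/full convolution length: m + n - 1 = 28 + 4 - 1 = 31

31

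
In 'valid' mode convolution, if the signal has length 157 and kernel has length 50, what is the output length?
'Valid' mode counts only positions where the kernel fully overlaps the signal: m - n + 1 = 157 - 50 + 1 = 108

108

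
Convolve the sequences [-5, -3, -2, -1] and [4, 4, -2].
y[0] = -5×4 = -20; y[1] = -5×4 + -3×4 = -32; y[2] = -5×-2 + -3×4 + -2×4 = -10; y[3] = -3×-2 + -2×4 + -1×4 = -6; y[4] = -2×-2 + -1×4 = 0; y[5] = -1×-2 = 2

[-20, -32, -10, -6, 0, 2]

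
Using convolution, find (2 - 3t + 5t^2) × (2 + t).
Ascending coefficients: a = [2, -3, 5], b = [2, 1]. c[0] = 2×2 = 4; c[1] = 2×1 + -3×2 = -4; c[2] = -3×1 + 5×2 = 7; c[3] = 5×1 = 5. Result coefficients: [4, -4, 7, 5] → 4 - 4t + 7t^2 + 5t^3

4 - 4t + 7t^2 + 5t^3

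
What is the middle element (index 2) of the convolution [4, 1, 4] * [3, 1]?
Use y[k] = Σ_i a[i]·b[k-i] at k=2. y[2] = 1×1 + 4×3 = 13

13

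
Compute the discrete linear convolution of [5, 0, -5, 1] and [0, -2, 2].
y[0] = 5×0 = 0; y[1] = 5×-2 + 0×0 = -10; y[2] = 5×2 + 0×-2 + -5×0 = 10; y[3] = 0×2 + -5×-2 + 1×0 = 10; y[4] = -5×2 + 1×-2 = -12; y[5] = 1×2 = 2

[0, -10, 10, 10, -12, 2]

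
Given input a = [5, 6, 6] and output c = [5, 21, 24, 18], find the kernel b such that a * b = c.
Output length 4 = len(a) + len(b) - 1 ⇒ len(b) = 2. Solve b forward using b[k] = (c[k] - Σ_{i≥1} a[i]·b[k-i]) / a[0]: b[0] = c[0] / a[0] = 5 / 5 = 1; b[1] = (c[1] - 6×1) / a[0] = (21 - 6×1) / 5 = 3. So b = [1, 3]. Forward-check [5, 6, 6] * [1, 3]: c[0] = 5×1 = 5; c[1] = 5×3 + 6×1 = 21; c[2] = 6×3 + 6×1 = 24; c[3] = 6×3 = 18 → [5, 21, 24, 18] ✓

[1, 3]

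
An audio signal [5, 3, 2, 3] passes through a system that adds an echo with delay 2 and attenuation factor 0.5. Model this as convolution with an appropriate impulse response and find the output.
Direct-path + delayed-attenuated-path model → impulse response h = [1, 0, 0.5] (1 at lag 0, 0.5 at lag 2). Output y[n] = x[n] + 0.5·x[n - 2] (with x[n] = 0 outside 0..3): y[0] = 5 + 0.5×0 = 5; y[1] = 3 + 0.5×0 = 3; y[2] = 2 + 0.5×5 = 4.5; y[3] = 3 + 0.5×3 = 4.5; y[4] = 0 + 0.5×2 = 1.0; y[5] = 0 + 0.5×3 = 1.5. So y = [5, 3, 4.5, 4.5, 1.0, 1.5]

[5, 3, 4.5, 4.5, 1.0, 1.5]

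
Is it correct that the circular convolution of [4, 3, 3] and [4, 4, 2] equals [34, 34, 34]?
Recompute circular convolution of [4, 3, 3] and [4, 4, 2]: y[0] = 4×4 + 3×2 + 3×4 = 34; y[1] = 4×4 + 3×4 + 3×2 = 34; y[2] = 4×2 + 3×4 + 3×4 = 32 → [34, 34, 32]. Compare to given [34, 34, 34]: they differ at index 2: given 34, correct 32, so answer: No

No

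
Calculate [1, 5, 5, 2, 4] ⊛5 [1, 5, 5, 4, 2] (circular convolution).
Use y[k] = Σ_j x[j]·h[(k-j) mod 5]. y[0] = 1×1 + 5×2 + 5×4 + 2×5 + 4×5 = 61; y[1] = 1×5 + 5×1 + 5×2 + 2×4 + 4×5 = 48; y[2] = 1×5 + 5×5 + 5×1 + 2×2 + 4×4 = 55; y[3] = 1×4 + 5×5 + 5×5 + 2×1 + 4×2 = 64; y[4] = 1×2 + 5×4 + 5×5 + 2×5 + 4×1 = 61. Result: [61, 48, 55, 64, 61]

[61, 48, 55, 64, 61]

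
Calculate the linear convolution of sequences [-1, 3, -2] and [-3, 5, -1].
y[0] = -1×-3 = 3; y[1] = -1×5 + 3×-3 = -14; y[2] = -1×-1 + 3×5 + -2×-3 = 22; y[3] = 3×-1 + -2×5 = -13; y[4] = -2×-1 = 2

[3, -14, 22, -13, 2]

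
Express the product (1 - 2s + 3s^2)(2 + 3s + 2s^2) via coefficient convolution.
Ascending coefficients: a = [1, -2, 3], b = [2, 3, 2]. c[0] = 1×2 = 2; c[1] = 1×3 + -2×2 = -1; c[2] = 1×2 + -2×3 + 3×2 = 2; c[3] = -2×2 + 3×3 = 5; c[4] = 3×2 = 6. Result coefficients: [2, -1, 2, 5, 6] → 2 - s + 2s^2 + 5s^3 + 6s^4

2 - s + 2s^2 + 5s^3 + 6s^4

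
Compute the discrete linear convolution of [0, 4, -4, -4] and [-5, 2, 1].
y[0] = 0×-5 = 0; y[1] = 0×2 + 4×-5 = -20; y[2] = 0×1 + 4×2 + -4×-5 = 28; y[3] = 4×1 + -4×2 + -4×-5 = 16; y[4] = -4×1 + -4×2 = -12; y[5] = -4×1 = -4

[0, -20, 28, 16, -12, -4]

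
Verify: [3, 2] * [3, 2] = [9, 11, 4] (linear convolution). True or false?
Recompute linear convolution of [3, 2] and [3, 2]: y[0] = 3×3 = 9; y[1] = 3×2 + 2×3 = 12; y[2] = 2×2 = 4 → [9, 12, 4]. Compare to given [9, 11, 4]: they differ at index 1: given 11, correct 12, so answer: No

No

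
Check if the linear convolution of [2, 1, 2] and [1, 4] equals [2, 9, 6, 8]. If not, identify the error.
Recompute linear convolution of [2, 1, 2] and [1, 4]: y[0] = 2×1 = 2; y[1] = 2×4 + 1×1 = 9; y[2] = 1×4 + 2×1 = 6; y[3] = 2×4 = 8 → [2, 9, 6, 8]. Given [2, 9, 6, 8] matches, so answer: Yes

Yes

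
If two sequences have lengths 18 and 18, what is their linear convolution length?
Linear/full convolution length: m + n - 1 = 18 + 18 - 1 = 35

35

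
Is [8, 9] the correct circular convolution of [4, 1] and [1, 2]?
Recompute circular convolution of [4, 1] and [1, 2]: y[0] = 4×1 + 1×2 = 6; y[1] = 4×2 + 1×1 = 9 → [6, 9]. Compare to given [8, 9]: they differ at index 0: given 8, correct 6, so answer: No

No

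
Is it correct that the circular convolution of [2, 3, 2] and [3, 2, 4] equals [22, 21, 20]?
Recompute circular convolution of [2, 3, 2] and [3, 2, 4]: y[0] = 2×3 + 3×4 + 2×2 = 22; y[1] = 2×2 + 3×3 + 2×4 = 21; y[2] = 2×4 + 3×2 + 2×3 = 20 → [22, 21, 20]. Given [22, 21, 20] matches, so answer: Yes

Yes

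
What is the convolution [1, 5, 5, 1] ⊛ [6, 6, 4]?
y[0] = 1×6 = 6; y[1] = 1×6 + 5×6 = 36; y[2] = 1×4 + 5×6 + 5×6 = 64; y[3] = 5×4 + 5×6 + 1×6 = 56; y[4] = 5×4 + 1×6 = 26; y[5] = 1×4 = 4

[6, 36, 64, 56, 26, 4]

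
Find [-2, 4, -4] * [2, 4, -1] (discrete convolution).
y[0] = -2×2 = -4; y[1] = -2×4 + 4×2 = 0; y[2] = -2×-1 + 4×4 + -4×2 = 10; y[3] = 4×-1 + -4×4 = -20; y[4] = -4×-1 = 4

[-4, 0, 10, -20, 4]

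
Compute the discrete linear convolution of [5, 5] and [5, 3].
y[0] = 5×5 = 25; y[1] = 5×3 + 5×5 = 40; y[2] = 5×3 = 15

[25, 40, 15]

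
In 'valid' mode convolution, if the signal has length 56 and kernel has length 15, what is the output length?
'Valid' mode counts only positions where the kernel fully overlaps the signal: m - n + 1 = 56 - 15 + 1 = 42

42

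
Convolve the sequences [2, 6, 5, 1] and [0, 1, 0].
y[0] = 2×0 = 0; y[1] = 2×1 + 6×0 = 2; y[2] = 2×0 + 6×1 + 5×0 = 6; y[3] = 6×0 + 5×1 + 1×0 = 5; y[4] = 5×0 + 1×1 = 1; y[5] = 1×0 = 0

[0, 2, 6, 5, 1, 0]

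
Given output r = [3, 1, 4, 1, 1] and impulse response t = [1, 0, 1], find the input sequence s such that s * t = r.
Deconvolve r=[3, 1, 4, 1, 1] by t=[1, 0, 1]. Since t[0]=1, solve forward: s[0] = r[0] / 1 = 3; s[1] = (r[1] - 3×0) / 1 = 1; s[2] = (r[2] - 1×0 - 3×1) / 1 = 1. So s = [3, 1, 1]. Check by forward convolution: r[0] = 3×1 = 3; r[1] = 3×0 + 1×1 = 1; r[2] = 3×1 + 1×0 + 1×1 = 4; r[3] = 1×1 + 1×0 = 1; r[4] = 1×1 = 1

[3, 1, 1]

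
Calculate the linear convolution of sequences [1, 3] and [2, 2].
y[0] = 1×2 = 2; y[1] = 1×2 + 3×2 = 8; y[2] = 3×2 = 6

[2, 8, 6]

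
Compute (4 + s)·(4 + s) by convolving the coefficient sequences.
Ascending coefficients: a = [4, 1], b = [4, 1]. c[0] = 4×4 = 16; c[1] = 4×1 + 1×4 = 8; c[2] = 1×1 = 1. Result coefficients: [16, 8, 1] → 16 + 8s + s^2

16 + 8s + s^2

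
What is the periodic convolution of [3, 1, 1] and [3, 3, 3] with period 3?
Use y[k] = Σ_j x[j]·h[(k-j) mod 3]. y[0] = 3×3 + 1×3 + 1×3 = 15; y[1] = 3×3 + 1×3 + 1×3 = 15; y[2] = 3×3 + 1×3 + 1×3 = 15. Result: [15, 15, 15]

[15, 15, 15]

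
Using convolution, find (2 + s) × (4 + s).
Ascending coefficients: a = [2, 1], b = [4, 1]. c[0] = 2×4 = 8; c[1] = 2×1 + 1×4 = 6; c[2] = 1×1 = 1. Result coefficients: [8, 6, 1] → 8 + 6s + s^2

8 + 6s + s^2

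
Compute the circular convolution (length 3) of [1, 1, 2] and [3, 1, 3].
Use y[k] = Σ_j x[j]·h[(k-j) mod 3]. y[0] = 1×3 + 1×3 + 2×1 = 8; y[1] = 1×1 + 1×3 + 2×3 = 10; y[2] = 1×3 + 1×1 + 2×3 = 10. Result: [8, 10, 10]

[8, 10, 10]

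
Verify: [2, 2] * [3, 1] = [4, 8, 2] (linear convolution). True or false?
Recompute linear convolution of [2, 2] and [3, 1]: y[0] = 2×3 = 6; y[1] = 2×1 + 2×3 = 8; y[2] = 2×1 = 2 → [6, 8, 2]. Compare to given [4, 8, 2]: they differ at index 0: given 4, correct 6, so answer: No

No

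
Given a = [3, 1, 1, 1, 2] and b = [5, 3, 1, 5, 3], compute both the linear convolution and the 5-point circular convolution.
Linear: y_lin[0] = 3×5 = 15; y_lin[1] = 3×3 + 1×5 = 14; y_lin[2] = 3×1 + 1×3 + 1×5 = 11; y_lin[3] = 3×5 + 1×1 + 1×3 + 1×5 = 24; y_lin[4] = 3×3 + 1×5 + 1×1 + 1×3 + 2×5 = 28; y_lin[5] = 1×3 + 1×5 + 1×1 + 2×3 = 15; y_lin[6] = 1×3 + 1×5 + 2×1 = 10; y_lin[7] = 1×3 + 2×5 = 13; y_lin[8] = 2×3 = 6 → [15, 14, 11, 24, 28, 15, 10, 13, 6]. Circular (length 5): y[0] = 3×5 + 1×3 + 1×5 + 1×1 + 2×3 = 30; y[1] = 3×3 + 1×5 + 1×3 + 1×5 + 2×1 = 24; y[2] = 3×1 + 1×3 + 1×5 + 1×3 + 2×5 = 24; y[3] = 3×5 + 1×1 + 1×3 + 1×5 + 2×3 = 30; y[4] = 3×3 + 1×5 + 1×1 + 1×3 + 2×5 = 28 → [30, 24, 24, 30, 28]

Linear: [15, 14, 11, 24, 28, 15, 10, 13, 6], Circular: [30, 24, 24, 30, 28]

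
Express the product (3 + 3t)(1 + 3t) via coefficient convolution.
Ascending coefficients: a = [3, 3], b = [1, 3]. c[0] = 3×1 = 3; c[1] = 3×3 + 3×1 = 12; c[2] = 3×3 = 9. Result coefficients: [3, 12, 9] → 3 + 12t + 9t^2

3 + 12t + 9t^2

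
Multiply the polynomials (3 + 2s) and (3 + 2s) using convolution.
Ascending coefficients: a = [3, 2], b = [3, 2]. c[0] = 3×3 = 9; c[1] = 3×2 + 2×3 = 12; c[2] = 2×2 = 4. Result coefficients: [9, 12, 4] → 9 + 12s + 4s^2

9 + 12s + 4s^2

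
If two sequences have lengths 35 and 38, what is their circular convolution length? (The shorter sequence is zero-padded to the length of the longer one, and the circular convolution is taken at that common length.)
Circular convolution (zero-padding the shorter input) has length max(m, n) = max(35, 38) = 38

38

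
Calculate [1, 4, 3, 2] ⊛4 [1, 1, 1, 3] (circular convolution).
Use y[k] = Σ_j s[j]·t[(k-j) mod 4]. y[0] = 1×1 + 4×3 + 3×1 + 2×1 = 18; y[1] = 1×1 + 4×1 + 3×3 + 2×1 = 16; y[2] = 1×1 + 4×1 + 3×1 + 2×3 = 14; y[3] = 1×3 + 4×1 + 3×1 + 2×1 = 12. Result: [18, 16, 14, 12]

[18, 16, 14, 12]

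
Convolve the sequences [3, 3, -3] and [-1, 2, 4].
y[0] = 3×-1 = -3; y[1] = 3×2 + 3×-1 = 3; y[2] = 3×4 + 3×2 + -3×-1 = 21; y[3] = 3×4 + -3×2 = 6; y[4] = -3×4 = -12

[-3, 3, 21, 6, -12]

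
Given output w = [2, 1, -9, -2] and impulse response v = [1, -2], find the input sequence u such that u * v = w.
Deconvolve w=[2, 1, -9, -2] by v=[1, -2]. Since v[0]=1, solve forward: u[0] = w[0] / 1 = 2; u[1] = (w[1] - 2×-2) / 1 = 5; u[2] = (w[2] - 5×-2) / 1 = 1. So u = [2, 5, 1]. Check by forward convolution: w[0] = 2×1 = 2; w[1] = 2×-2 + 5×1 = 1; w[2] = 5×-2 + 1×1 = -9; w[3] = 1×-2 = -2

[2, 5, 1]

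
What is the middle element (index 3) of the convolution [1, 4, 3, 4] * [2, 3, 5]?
Use y[k] = Σ_i a[i]·b[k-i] at k=3. y[3] = 4×5 + 3×3 + 4×2 = 37

37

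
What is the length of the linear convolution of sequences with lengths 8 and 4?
Linear/full convolution length: m + n - 1 = 8 + 4 - 1 = 11

11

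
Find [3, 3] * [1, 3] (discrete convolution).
y[0] = 3×1 = 3; y[1] = 3×3 + 3×1 = 12; y[2] = 3×3 = 9

[3, 12, 9]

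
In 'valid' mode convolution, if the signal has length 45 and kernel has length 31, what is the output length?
'Valid' mode counts only positions where the kernel fully overlaps the signal: m - n + 1 = 45 - 31 + 1 = 15

15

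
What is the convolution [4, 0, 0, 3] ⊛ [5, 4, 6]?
y[0] = 4×5 = 20; y[1] = 4×4 + 0×5 = 16; y[2] = 4×6 + 0×4 + 0×5 = 24; y[3] = 0×6 + 0×4 + 3×5 = 15; y[4] = 0×6 + 3×4 = 12; y[5] = 3×6 = 18

[20, 16, 24, 15, 12, 18]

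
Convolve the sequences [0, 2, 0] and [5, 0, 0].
y[0] = 0×5 = 0; y[1] = 0×0 + 2×5 = 10; y[2] = 0×0 + 2×0 + 0×5 = 0; y[3] = 2×0 + 0×0 = 0; y[4] = 0×0 = 0

[0, 10, 0, 0, 0]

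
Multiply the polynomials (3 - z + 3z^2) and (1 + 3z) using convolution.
Ascending coefficients: a = [3, -1, 3], b = [1, 3]. c[0] = 3×1 = 3; c[1] = 3×3 + -1×1 = 8; c[2] = -1×3 + 3×1 = 0; c[3] = 3×3 = 9. Result coefficients: [3, 8, 0, 9] → 3 + 8z + 9z^3

3 + 8z + 9z^3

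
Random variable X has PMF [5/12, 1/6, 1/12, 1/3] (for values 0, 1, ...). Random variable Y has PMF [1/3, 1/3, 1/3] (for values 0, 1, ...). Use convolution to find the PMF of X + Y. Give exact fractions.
P(X+Y=k) = Σ_i P(X=i)·P(Y=k-i) — a convolution of [5/12, 1/6, 1/12, 1/3] and [1/3, 1/3, 1/3]. P(X+Y=0) = (5/12)×(1/3) = 5/36; P(X+Y=1) = (5/12)×(1/3) + (1/6)×(1/3) = 5/36 + 1/18 = 7/36; P(X+Y=2) = (5/12)×(1/3) + (1/6)×(1/3) + (1/12)×(1/3) = 5/36 + 1/18 + 1/36 = 2/9; P(X+Y=3) = (1/6)×(1/3) + (1/12)×(1/3) + (1/3)×(1/3) = 1/18 + 1/36 + 1/9 = 7/36; P(X+Y=4) = (1/12)×(1/3) + (1/3)×(1/3) = 1/36 + 1/9 = 5/36; P(X+Y=5) = (1/3)×(1/3) = 1/9. PMF: [5/36, 7/36, 2/9, 7/36, 5/36, 1/9] (sums to 1 ✓)

[5/36, 7/36, 2/9, 7/36, 5/36, 1/9]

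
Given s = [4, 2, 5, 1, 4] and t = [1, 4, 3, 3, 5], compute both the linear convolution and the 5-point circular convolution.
Linear: y_lin[0] = 4×1 = 4; y_lin[1] = 4×4 + 2×1 = 18; y_lin[2] = 4×3 + 2×4 + 5×1 = 25; y_lin[3] = 4×3 + 2×3 + 5×4 + 1×1 = 39; y_lin[4] = 4×5 + 2×3 + 5×3 + 1×4 + 4×1 = 49; y_lin[5] = 2×5 + 5×3 + 1×3 + 4×4 = 44; y_lin[6] = 5×5 + 1×3 + 4×3 = 40; y_lin[7] = 1×5 + 4×3 = 17; y_lin[8] = 4×5 = 20 → [4, 18, 25, 39, 49, 44, 40, 17, 20]. Circular (length 5): y[0] = 4×1 + 2×5 + 5×3 + 1×3 + 4×4 = 48; y[1] = 4×4 + 2×1 + 5×5 + 1×3 + 4×3 = 58; y[2] = 4×3 + 2×4 + 5×1 + 1×5 + 4×3 = 42; y[3] = 4×3 + 2×3 + 5×4 + 1×1 + 4×5 = 59; y[4] = 4×5 + 2×3 + 5×3 + 1×4 + 4×1 = 49 → [48, 58, 42, 59, 49]

Linear: [4, 18, 25, 39, 49, 44, 40, 17, 20], Circular: [48, 58, 42, 59, 49]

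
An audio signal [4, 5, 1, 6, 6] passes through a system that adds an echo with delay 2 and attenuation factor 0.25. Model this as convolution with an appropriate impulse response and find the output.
Direct-path + delayed-attenuated-path model → impulse response h = [1, 0, 0.25] (1 at lag 0, 0.25 at lag 2). Output y[n] = x[n] + 0.25·x[n - 2] (with x[n] = 0 outside 0..4): y[0] = 4 + 0.25×0 = 4; y[1] = 5 + 0.25×0 = 5; y[2] = 1 + 0.25×4 = 2.0; y[3] = 6 + 0.25×5 = 7.25; y[4] = 6 + 0.25×1 = 6.25; y[5] = 0 + 0.25×6 = 1.5; y[6] = 0 + 0.25×6 = 1.5. So y = [4, 5, 2.0, 7.25, 6.25, 1.5, 1.5]

[4, 5, 2.0, 7.25, 6.25, 1.5, 1.5]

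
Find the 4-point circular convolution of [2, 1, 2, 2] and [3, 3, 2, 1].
Use y[k] = Σ_j u[j]·v[(k-j) mod 4]. y[0] = 2×3 + 1×1 + 2×2 + 2×3 = 17; y[1] = 2×3 + 1×3 + 2×1 + 2×2 = 15; y[2] = 2×2 + 1×3 + 2×3 + 2×1 = 15; y[3] = 2×1 + 1×2 + 2×3 + 2×3 = 16. Result: [17, 15, 15, 16]

[17, 15, 15, 16]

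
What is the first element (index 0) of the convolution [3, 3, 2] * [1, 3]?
Use y[k] = Σ_i a[i]·b[k-i] at k=0. y[0] = 3×1 = 3

3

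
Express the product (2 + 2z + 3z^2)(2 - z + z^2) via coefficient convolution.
Ascending coefficients: a = [2, 2, 3], b = [2, -1, 1]. c[0] = 2×2 = 4; c[1] = 2×-1 + 2×2 = 2; c[2] = 2×1 + 2×-1 + 3×2 = 6; c[3] = 2×1 + 3×-1 = -1; c[4] = 3×1 = 3. Result coefficients: [4, 2, 6, -1, 3] → 4 + 2z + 6z^2 - z^3 + 3z^4

4 + 2z + 6z^2 - z^3 + 3z^4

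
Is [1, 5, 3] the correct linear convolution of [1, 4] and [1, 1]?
Recompute linear convolution of [1, 4] and [1, 1]: y[0] = 1×1 = 1; y[1] = 1×1 + 4×1 = 5; y[2] = 4×1 = 4 → [1, 5, 4]. Compare to given [1, 5, 3]: they differ at index 2: given 3, correct 4, so answer: No

No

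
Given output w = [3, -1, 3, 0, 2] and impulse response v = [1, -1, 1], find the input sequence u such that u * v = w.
Deconvolve w=[3, -1, 3, 0, 2] by v=[1, -1, 1]. Since v[0]=1, solve forward: u[0] = w[0] / 1 = 3; u[1] = (w[1] - 3×-1) / 1 = 2; u[2] = (w[2] - 2×-1 - 3×1) / 1 = 2. So u = [3, 2, 2]. Check by forward convolution: w[0] = 3×1 = 3; w[1] = 3×-1 + 2×1 = -1; w[2] = 3×1 + 2×-1 + 2×1 = 3; w[3] = 2×1 + 2×-1 = 0; w[4] = 2×1 = 2

[3, 2, 2]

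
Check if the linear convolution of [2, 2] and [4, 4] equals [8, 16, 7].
Recompute linear convolution of [2, 2] and [4, 4]: y[0] = 2×4 = 8; y[1] = 2×4 + 2×4 = 16; y[2] = 2×4 = 8 → [8, 16, 8]. Compare to given [8, 16, 7]: they differ at index 2: given 7, correct 8, so answer: No

No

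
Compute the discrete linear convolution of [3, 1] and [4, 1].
y[0] = 3×4 = 12; y[1] = 3×1 + 1×4 = 7; y[2] = 1×1 = 1

[12, 7, 1]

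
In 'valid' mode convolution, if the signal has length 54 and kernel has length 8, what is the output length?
'Valid' mode counts only positions where the kernel fully overlaps the signal: m - n + 1 = 54 - 8 + 1 = 47

47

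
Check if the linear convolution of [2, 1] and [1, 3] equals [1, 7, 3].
Recompute linear convolution of [2, 1] and [1, 3]: y[0] = 2×1 = 2; y[1] = 2×3 + 1×1 = 7; y[2] = 1×3 = 3 → [2, 7, 3]. Compare to given [1, 7, 3]: they differ at index 0: given 1, correct 2, so answer: No

No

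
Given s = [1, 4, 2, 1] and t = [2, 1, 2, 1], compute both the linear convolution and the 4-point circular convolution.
Linear: y_lin[0] = 1×2 = 2; y_lin[1] = 1×1 + 4×2 = 9; y_lin[2] = 1×2 + 4×1 + 2×2 = 10; y_lin[3] = 1×1 + 4×2 + 2×1 + 1×2 = 13; y_lin[4] = 4×1 + 2×2 + 1×1 = 9; y_lin[5] = 2×1 + 1×2 = 4; y_lin[6] = 1×1 = 1 → [2, 9, 10, 13, 9, 4, 1]. Circular (length 4): y[0] = 1×2 + 4×1 + 2×2 + 1×1 = 11; y[1] = 1×1 + 4×2 + 2×1 + 1×2 = 13; y[2] = 1×2 + 4×1 + 2×2 + 1×1 = 11; y[3] = 1×1 + 4×2 + 2×1 + 1×2 = 13 → [11, 13, 11, 13]

Linear: [2, 9, 10, 13, 9, 4, 1], Circular: [11, 13, 11, 13]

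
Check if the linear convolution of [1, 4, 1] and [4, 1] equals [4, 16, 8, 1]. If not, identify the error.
Recompute linear convolution of [1, 4, 1] and [4, 1]: y[0] = 1×4 = 4; y[1] = 1×1 + 4×4 = 17; y[2] = 4×1 + 1×4 = 8; y[3] = 1×1 = 1 → [4, 17, 8, 1]. Compare to given [4, 16, 8, 1]: they differ at index 1: given 16, correct 17, so answer: No

No. Error at index 1: given 16, correct 17.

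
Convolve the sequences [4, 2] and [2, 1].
y[0] = 4×2 = 8; y[1] = 4×1 + 2×2 = 8; y[2] = 2×1 = 2

[8, 8, 2]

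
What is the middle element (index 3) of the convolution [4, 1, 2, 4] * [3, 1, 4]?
Use y[k] = Σ_i a[i]·b[k-i] at k=3. y[3] = 1×4 + 2×1 + 4×3 = 18

18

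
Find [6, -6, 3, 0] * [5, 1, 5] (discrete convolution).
y[0] = 6×5 = 30; y[1] = 6×1 + -6×5 = -24; y[2] = 6×5 + -6×1 + 3×5 = 39; y[3] = -6×5 + 3×1 + 0×5 = -27; y[4] = 3×5 + 0×1 = 15; y[5] = 0×5 = 0

[30, -24, 39, -27, 15, 0]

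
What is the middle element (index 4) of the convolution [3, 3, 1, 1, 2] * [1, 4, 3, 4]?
Use y[k] = Σ_i a[i]·b[k-i] at k=4. y[4] = 3×4 + 1×3 + 1×4 + 2×1 = 21

21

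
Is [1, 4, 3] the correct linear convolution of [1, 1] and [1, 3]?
Recompute linear convolution of [1, 1] and [1, 3]: y[0] = 1×1 = 1; y[1] = 1×3 + 1×1 = 4; y[2] = 1×3 = 3 → [1, 4, 3]. Given [1, 4, 3] matches, so answer: Yes

Yes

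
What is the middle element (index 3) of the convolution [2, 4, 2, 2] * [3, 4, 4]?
Use y[k] = Σ_i a[i]·b[k-i] at k=3. y[3] = 4×4 + 2×4 + 2×3 = 30

30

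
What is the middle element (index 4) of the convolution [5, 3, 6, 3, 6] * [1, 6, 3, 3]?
Use y[k] = Σ_i a[i]·b[k-i] at k=4. y[4] = 3×3 + 6×3 + 3×6 + 6×1 = 51

51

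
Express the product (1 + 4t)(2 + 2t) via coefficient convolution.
Ascending coefficients: a = [1, 4], b = [2, 2]. c[0] = 1×2 = 2; c[1] = 1×2 + 4×2 = 10; c[2] = 4×2 = 8. Result coefficients: [2, 10, 8] → 2 + 10t + 8t^2

2 + 10t + 8t^2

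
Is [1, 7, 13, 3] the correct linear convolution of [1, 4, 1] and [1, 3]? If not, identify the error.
Recompute linear convolution of [1, 4, 1] and [1, 3]: y[0] = 1×1 = 1; y[1] = 1×3 + 4×1 = 7; y[2] = 4×3 + 1×1 = 13; y[3] = 1×3 = 3 → [1, 7, 13, 3]. Given [1, 7, 13, 3] matches, so answer: Yes

Yes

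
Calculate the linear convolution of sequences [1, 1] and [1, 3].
y[0] = 1×1 = 1; y[1] = 1×3 + 1×1 = 4; y[2] = 1×3 = 3

[1, 4, 3]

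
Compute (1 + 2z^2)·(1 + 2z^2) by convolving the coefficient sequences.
Ascending coefficients: a = [1, 0, 2], b = [1, 0, 2]. c[0] = 1×1 = 1; c[1] = 1×0 + 0×1 = 0; c[2] = 1×2 + 0×0 + 2×1 = 4; c[3] = 0×2 + 2×0 = 0; c[4] = 2×2 = 4. Result coefficients: [1, 0, 4, 0, 4] → 1 + 4z^2 + 4z^4

1 + 4z^2 + 4z^4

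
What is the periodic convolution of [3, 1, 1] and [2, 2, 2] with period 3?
Use y[k] = Σ_j f[j]·g[(k-j) mod 3]. y[0] = 3×2 + 1×2 + 1×2 = 10; y[1] = 3×2 + 1×2 + 1×2 = 10; y[2] = 3×2 + 1×2 + 1×2 = 10. Result: [10, 10, 10]

[10, 10, 10]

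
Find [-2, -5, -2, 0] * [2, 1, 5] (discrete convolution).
y[0] = -2×2 = -4; y[1] = -2×1 + -5×2 = -12; y[2] = -2×5 + -5×1 + -2×2 = -19; y[3] = -5×5 + -2×1 + 0×2 = -27; y[4] = -2×5 + 0×1 = -10; y[5] = 0×5 = 0

[-4, -12, -19, -27, -10, 0]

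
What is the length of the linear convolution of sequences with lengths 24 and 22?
Linear/full convolution length: m + n - 1 = 24 + 22 - 1 = 45

45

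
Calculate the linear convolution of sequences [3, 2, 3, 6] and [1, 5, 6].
y[0] = 3×1 = 3; y[1] = 3×5 + 2×1 = 17; y[2] = 3×6 + 2×5 + 3×1 = 31; y[3] = 2×6 + 3×5 + 6×1 = 33; y[4] = 3×6 + 6×5 = 48; y[5] = 6×6 = 36

[3, 17, 31, 33, 48, 36]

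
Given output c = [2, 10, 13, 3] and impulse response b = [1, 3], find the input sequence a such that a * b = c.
Deconvolve c=[2, 10, 13, 3] by b=[1, 3]. Since b[0]=1, solve forward: a[0] = c[0] / 1 = 2; a[1] = (c[1] - 2×3) / 1 = 4; a[2] = (c[2] - 4×3) / 1 = 1. So a = [2, 4, 1]. Check by forward convolution: c[0] = 2×1 = 2; c[1] = 2×3 + 4×1 = 10; c[2] = 4×3 + 1×1 = 13; c[3] = 1×3 = 3

[2, 4, 1]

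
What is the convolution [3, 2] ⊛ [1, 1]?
y[0] = 3×1 = 3; y[1] = 3×1 + 2×1 = 5; y[2] = 2×1 = 2

[3, 5, 2]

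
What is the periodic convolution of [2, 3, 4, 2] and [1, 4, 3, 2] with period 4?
Use y[k] = Σ_j a[j]·b[(k-j) mod 4]. y[0] = 2×1 + 3×2 + 4×3 + 2×4 = 28; y[1] = 2×4 + 3×1 + 4×2 + 2×3 = 25; y[2] = 2×3 + 3×4 + 4×1 + 2×2 = 26; y[3] = 2×2 + 3×3 + 4×4 + 2×1 = 31. Result: [28, 25, 26, 31]

[28, 25, 26, 31]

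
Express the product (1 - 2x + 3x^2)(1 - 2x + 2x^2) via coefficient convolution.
Ascending coefficients: a = [1, -2, 3], b = [1, -2, 2]. c[0] = 1×1 = 1; c[1] = 1×-2 + -2×1 = -4; c[2] = 1×2 + -2×-2 + 3×1 = 9; c[3] = -2×2 + 3×-2 = -10; c[4] = 3×2 = 6. Result coefficients: [1, -4, 9, -10, 6] → 1 - 4x + 9x^2 - 10x^3 + 6x^4

1 - 4x + 9x^2 - 10x^3 + 6x^4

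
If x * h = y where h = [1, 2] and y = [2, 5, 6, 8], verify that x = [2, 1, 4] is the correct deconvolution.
Forward-compute [2, 1, 4] * [1, 2]: y[0] = 2×1 = 2; y[1] = 2×2 + 1×1 = 5; y[2] = 1×2 + 4×1 = 6; y[3] = 4×2 = 8 → [2, 5, 6, 8]. Matches given y = [2, 5, 6, 8], so verified.

Verified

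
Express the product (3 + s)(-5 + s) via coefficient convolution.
Ascending coefficients: a = [3, 1], b = [-5, 1]. c[0] = 3×-5 = -15; c[1] = 3×1 + 1×-5 = -2; c[2] = 1×1 = 1. Result coefficients: [-15, -2, 1] → -15 - 2s + s^2

-15 - 2s + s^2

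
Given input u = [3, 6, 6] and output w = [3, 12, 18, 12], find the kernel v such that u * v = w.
Output length 4 = len(u) + len(v) - 1 ⇒ len(v) = 2. Solve v forward using v[k] = (w[k] - Σ_{i≥1} u[i]·v[k-i]) / u[0]: v[0] = w[0] / u[0] = 3 / 3 = 1; v[1] = (w[1] - 6×1) / u[0] = (12 - 6×1) / 3 = 2. So v = [1, 2]. Forward-check [3, 6, 6] * [1, 2]: w[0] = 3×1 = 3; w[1] = 3×2 + 6×1 = 12; w[2] = 6×2 + 6×1 = 18; w[3] = 6×2 = 12 → [3, 12, 18, 12] ✓

[1, 2]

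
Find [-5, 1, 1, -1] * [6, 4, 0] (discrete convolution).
y[0] = -5×6 = -30; y[1] = -5×4 + 1×6 = -14; y[2] = -5×0 + 1×4 + 1×6 = 10; y[3] = 1×0 + 1×4 + -1×6 = -2; y[4] = 1×0 + -1×4 = -4; y[5] = -1×0 = 0

[-30, -14, 10, -2, -4, 0]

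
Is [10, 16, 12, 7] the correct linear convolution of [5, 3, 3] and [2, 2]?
Recompute linear convolution of [5, 3, 3] and [2, 2]: y[0] = 5×2 = 10; y[1] = 5×2 + 3×2 = 16; y[2] = 3×2 + 3×2 = 12; y[3] = 3×2 = 6 → [10, 16, 12, 6]. Compare to given [10, 16, 12, 7]: they differ at index 3: given 7, correct 6, so answer: No

No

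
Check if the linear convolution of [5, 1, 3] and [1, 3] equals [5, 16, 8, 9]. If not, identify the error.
Recompute linear convolution of [5, 1, 3] and [1, 3]: y[0] = 5×1 = 5; y[1] = 5×3 + 1×1 = 16; y[2] = 1×3 + 3×1 = 6; y[3] = 3×3 = 9 → [5, 16, 6, 9]. Compare to given [5, 16, 8, 9]: they differ at index 2: given 8, correct 6, so answer: No

No. Error at index 2: given 8, correct 6.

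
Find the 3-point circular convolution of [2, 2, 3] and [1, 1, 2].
Use y[k] = Σ_j s[j]·t[(k-j) mod 3]. y[0] = 2×1 + 2×2 + 3×1 = 9; y[1] = 2×1 + 2×1 + 3×2 = 10; y[2] = 2×2 + 2×1 + 3×1 = 9. Result: [9, 10, 9]

[9, 10, 9]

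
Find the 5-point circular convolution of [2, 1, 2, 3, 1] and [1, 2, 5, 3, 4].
Use y[k] = Σ_j a[j]·b[(k-j) mod 5]. y[0] = 2×1 + 1×4 + 2×3 + 3×5 + 1×2 = 29; y[1] = 2×2 + 1×1 + 2×4 + 3×3 + 1×5 = 27; y[2] = 2×5 + 1×2 + 2×1 + 3×4 + 1×3 = 29; y[3] = 2×3 + 1×5 + 2×2 + 3×1 + 1×4 = 22; y[4] = 2×4 + 1×3 + 2×5 + 3×2 + 1×1 = 28. Result: [29, 27, 29, 22, 28]

[29, 27, 29, 22, 28]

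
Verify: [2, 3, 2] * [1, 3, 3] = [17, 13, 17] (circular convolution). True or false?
Recompute circular convolution of [2, 3, 2] and [1, 3, 3]: y[0] = 2×1 + 3×3 + 2×3 = 17; y[1] = 2×3 + 3×1 + 2×3 = 15; y[2] = 2×3 + 3×3 + 2×1 = 17 → [17, 15, 17]. Compare to given [17, 13, 17]: they differ at index 1: given 13, correct 15, so answer: No

No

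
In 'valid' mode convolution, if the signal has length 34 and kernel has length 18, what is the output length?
'Valid' mode counts only positions where the kernel fully overlaps the signal: m - n + 1 = 34 - 18 + 1 = 17

17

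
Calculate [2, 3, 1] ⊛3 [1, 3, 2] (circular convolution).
Use y[k] = Σ_j a[j]·b[(k-j) mod 3]. y[0] = 2×1 + 3×2 + 1×3 = 11; y[1] = 2×3 + 3×1 + 1×2 = 11; y[2] = 2×2 + 3×3 + 1×1 = 14. Result: [11, 11, 14]

[11, 11, 14]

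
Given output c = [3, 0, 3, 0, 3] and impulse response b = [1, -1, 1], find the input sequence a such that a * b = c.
Deconvolve c=[3, 0, 3, 0, 3] by b=[1, -1, 1]. Since b[0]=1, solve forward: a[0] = c[0] / 1 = 3; a[1] = (c[1] - 3×-1) / 1 = 3; a[2] = (c[2] - 3×-1 - 3×1) / 1 = 3. So a = [3, 3, 3]. Check by forward convolution: c[0] = 3×1 = 3; c[1] = 3×-1 + 3×1 = 0; c[2] = 3×1 + 3×-1 + 3×1 = 3; c[3] = 3×1 + 3×-1 = 0; c[4] = 3×1 = 3

[3, 3, 3]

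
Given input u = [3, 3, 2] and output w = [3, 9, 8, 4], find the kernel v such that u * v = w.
Output length 4 = len(u) + len(v) - 1 ⇒ len(v) = 2. Solve v forward using v[k] = (w[k] - Σ_{i≥1} u[i]·v[k-i]) / u[0]: v[0] = w[0] / u[0] = 3 / 3 = 1; v[1] = (w[1] - 3×1) / u[0] = (9 - 3×1) / 3 = 2. So v = [1, 2]. Forward-check [3, 3, 2] * [1, 2]: w[0] = 3×1 = 3; w[1] = 3×2 + 3×1 = 9; w[2] = 3×2 + 2×1 = 8; w[3] = 2×2 = 4 → [3, 9, 8, 4] ✓

[1, 2]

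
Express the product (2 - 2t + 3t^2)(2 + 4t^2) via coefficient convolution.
Ascending coefficients: a = [2, -2, 3], b = [2, 0, 4]. c[0] = 2×2 = 4; c[1] = 2×0 + -2×2 = -4; c[2] = 2×4 + -2×0 + 3×2 = 14; c[3] = -2×4 + 3×0 = -8; c[4] = 3×4 = 12. Result coefficients: [4, -4, 14, -8, 12] → 4 - 4t + 14t^2 - 8t^3 + 12t^4

4 - 4t + 14t^2 - 8t^3 + 12t^4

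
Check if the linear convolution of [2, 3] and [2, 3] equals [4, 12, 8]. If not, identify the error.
Recompute linear convolution of [2, 3] and [2, 3]: y[0] = 2×2 = 4; y[1] = 2×3 + 3×2 = 12; y[2] = 3×3 = 9 → [4, 12, 9]. Compare to given [4, 12, 8]: they differ at index 2: given 8, correct 9, so answer: No

No. Error at index 2: given 8, correct 9.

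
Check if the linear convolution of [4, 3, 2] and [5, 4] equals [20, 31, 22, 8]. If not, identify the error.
Recompute linear convolution of [4, 3, 2] and [5, 4]: y[0] = 4×5 = 20; y[1] = 4×4 + 3×5 = 31; y[2] = 3×4 + 2×5 = 22; y[3] = 2×4 = 8 → [20, 31, 22, 8]. Given [20, 31, 22, 8] matches, so answer: Yes

Yes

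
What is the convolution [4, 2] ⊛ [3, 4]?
y[0] = 4×3 = 12; y[1] = 4×4 + 2×3 = 22; y[2] = 2×4 = 8

[12, 22, 8]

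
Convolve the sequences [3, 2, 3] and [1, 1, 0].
y[0] = 3×1 = 3; y[1] = 3×1 + 2×1 = 5; y[2] = 3×0 + 2×1 + 3×1 = 5; y[3] = 2×0 + 3×1 = 3; y[4] = 3×0 = 0

[3, 5, 5, 3, 0]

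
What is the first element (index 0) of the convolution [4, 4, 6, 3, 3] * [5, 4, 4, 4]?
Use y[k] = Σ_i a[i]·b[k-i] at k=0. y[0] = 4×5 = 20

20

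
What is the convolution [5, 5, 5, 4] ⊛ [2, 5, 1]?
y[0] = 5×2 = 10; y[1] = 5×5 + 5×2 = 35; y[2] = 5×1 + 5×5 + 5×2 = 40; y[3] = 5×1 + 5×5 + 4×2 = 38; y[4] = 5×1 + 4×5 = 25; y[5] = 4×1 = 4

[10, 35, 40, 38, 25, 4]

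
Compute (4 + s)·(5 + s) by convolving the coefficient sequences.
Ascending coefficients: a = [4, 1], b = [5, 1]. c[0] = 4×5 = 20; c[1] = 4×1 + 1×5 = 9; c[2] = 1×1 = 1. Result coefficients: [20, 9, 1] → 20 + 9s + s^2

20 + 9s + s^2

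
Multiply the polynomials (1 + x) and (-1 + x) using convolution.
Ascending coefficients: a = [1, 1], b = [-1, 1]. c[0] = 1×-1 = -1; c[1] = 1×1 + 1×-1 = 0; c[2] = 1×1 = 1. Result coefficients: [-1, 0, 1] → -1 + x^2

-1 + x^2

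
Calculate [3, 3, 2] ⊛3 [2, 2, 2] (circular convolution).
Use y[k] = Σ_j a[j]·b[(k-j) mod 3]. y[0] = 3×2 + 3×2 + 2×2 = 16; y[1] = 3×2 + 3×2 + 2×2 = 16; y[2] = 3×2 + 3×2 + 2×2 = 16. Result: [16, 16, 16]

[16, 16, 16]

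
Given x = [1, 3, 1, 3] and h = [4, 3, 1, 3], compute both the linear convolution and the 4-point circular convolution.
Linear: y_lin[0] = 1×4 = 4; y_lin[1] = 1×3 + 3×4 = 15; y_lin[2] = 1×1 + 3×3 + 1×4 = 14; y_lin[3] = 1×3 + 3×1 + 1×3 + 3×4 = 21; y_lin[4] = 3×3 + 1×1 + 3×3 = 19; y_lin[5] = 1×3 + 3×1 = 6; y_lin[6] = 3×3 = 9 → [4, 15, 14, 21, 19, 6, 9]. Circular (length 4): y[0] = 1×4 + 3×3 + 1×1 + 3×3 = 23; y[1] = 1×3 + 3×4 + 1×3 + 3×1 = 21; y[2] = 1×1 + 3×3 + 1×4 + 3×3 = 23; y[3] = 1×3 + 3×1 + 1×3 + 3×4 = 21 → [23, 21, 23, 21]

Linear: [4, 15, 14, 21, 19, 6, 9], Circular: [23, 21, 23, 21]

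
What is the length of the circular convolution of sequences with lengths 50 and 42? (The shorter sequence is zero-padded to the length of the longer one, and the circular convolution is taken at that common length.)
Circular convolution (zero-padding the shorter input) has length max(m, n) = max(50, 42) = 50

50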